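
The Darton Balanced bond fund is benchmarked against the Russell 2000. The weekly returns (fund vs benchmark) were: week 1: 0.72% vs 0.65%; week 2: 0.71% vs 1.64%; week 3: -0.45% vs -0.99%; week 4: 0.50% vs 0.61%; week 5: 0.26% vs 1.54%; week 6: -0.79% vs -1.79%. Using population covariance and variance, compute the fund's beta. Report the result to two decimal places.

r̄p = 0.1583%,  r̄m = 0.2767%
Cov = Σ(rp − r̄p)(rm − r̄m) / 6 = 0.6558
Var(rm) = Σ(rm − r̄m)² / 6 = 1.5968
β = Cov / Var = 0.6558 / 1.5968 = 0.4107

0.41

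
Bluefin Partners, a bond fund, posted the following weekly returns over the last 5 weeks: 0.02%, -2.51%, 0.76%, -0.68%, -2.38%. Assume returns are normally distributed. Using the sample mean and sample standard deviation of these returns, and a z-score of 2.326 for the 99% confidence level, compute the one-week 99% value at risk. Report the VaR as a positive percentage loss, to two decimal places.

Mean return μ = -4.790 / 5 = -0.9580%
Sample σ = √[Σ(r − μ)² / 4] = √[8.4161 / 4] = √2.1040 = 1.4505%
VaR = −(μ − z·σ) = −(-0.9580 − 2.326 × 1.4505) = −(-4.3319) = 4.3319%

4.33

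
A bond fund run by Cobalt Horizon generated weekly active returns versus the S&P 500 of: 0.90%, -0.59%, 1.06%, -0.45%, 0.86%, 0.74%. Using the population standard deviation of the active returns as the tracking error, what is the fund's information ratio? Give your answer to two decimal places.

r̄ = (0.9 − 0.59 + 1.06 − 0.45 + 0.86 + 0.74) / 6 = 2.520 / 6 = 0.4200%
Population std dev = √[2.7130 / 6] = 0.6724%
IR = r̄ / tracking error = 0.4200 / 0.6724 = 0.6246

0.62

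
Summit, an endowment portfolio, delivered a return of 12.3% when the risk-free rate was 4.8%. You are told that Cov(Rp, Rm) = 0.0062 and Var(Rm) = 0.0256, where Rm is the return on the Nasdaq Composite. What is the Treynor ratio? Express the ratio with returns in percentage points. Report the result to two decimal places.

β = Cov / Var = 0.0062 / 0.0256 = 0.2422
Treynor = (Rp − Rf) / β = (12.3% − 4.8%) / 0.2422 = 7.50 / 0.2422 = 30.9661

30.97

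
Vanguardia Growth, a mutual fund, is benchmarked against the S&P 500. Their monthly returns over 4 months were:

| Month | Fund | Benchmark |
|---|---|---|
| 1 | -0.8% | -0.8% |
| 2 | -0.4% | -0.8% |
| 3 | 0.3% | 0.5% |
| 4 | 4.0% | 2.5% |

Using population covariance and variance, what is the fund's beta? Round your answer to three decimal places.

r̄p = 0.7750%,  r̄m = 0.3500%
Cov = Σ(rp − r̄p)(rm − r̄m) / 4 = 2.5063
Var(rm) = Σ(rm − r̄m)² / 4 = 1.8225
β = Cov / Var = 2.5063 / 1.8225 = 1.3752

1.375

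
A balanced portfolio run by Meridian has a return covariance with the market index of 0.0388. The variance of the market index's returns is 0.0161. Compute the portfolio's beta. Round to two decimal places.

2.41

β = Cov(Rp, Rm) / Var(Rm) = 0.0388 / 0.0161 = 2.4099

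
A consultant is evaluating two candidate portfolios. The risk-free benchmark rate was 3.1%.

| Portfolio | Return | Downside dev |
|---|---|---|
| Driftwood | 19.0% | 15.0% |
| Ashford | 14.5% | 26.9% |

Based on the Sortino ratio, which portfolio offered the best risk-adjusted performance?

Driftwood: Sortino ratio = (19.0% − 3.1%) / 15.0% = 1.060
Ashford: Sortino ratio = (14.5% − 3.1%) / 26.9% = 0.424
Highest: Driftwood (1.060).

Driftwood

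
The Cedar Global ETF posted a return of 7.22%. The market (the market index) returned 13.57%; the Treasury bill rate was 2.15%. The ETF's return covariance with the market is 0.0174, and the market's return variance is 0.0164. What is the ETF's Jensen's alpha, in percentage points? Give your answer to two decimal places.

β = Cov / Var = 0.0174 / 0.0164 = 1.0610
E[R] = Rf + β(Rm − Rf) = 2.15% + 1.0610 × (13.57% − 2.15%) = 14.2666%
α = Rp − E[R] = 7.22% − 14.2666% = -7.0466

-7.05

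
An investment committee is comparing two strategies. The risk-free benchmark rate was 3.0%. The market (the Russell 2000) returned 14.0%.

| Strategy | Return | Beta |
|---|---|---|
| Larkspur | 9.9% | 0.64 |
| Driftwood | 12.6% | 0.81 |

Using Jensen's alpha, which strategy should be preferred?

Larkspur: α = 9.9% − [3.0% + 0.64 × (14.0% − 3.0%)] = -0.140
Driftwood: α = 12.6% − [3.0% + 0.81 × (14.0% − 3.0%)] = 0.690
Highest: Driftwood (0.690).

Driftwood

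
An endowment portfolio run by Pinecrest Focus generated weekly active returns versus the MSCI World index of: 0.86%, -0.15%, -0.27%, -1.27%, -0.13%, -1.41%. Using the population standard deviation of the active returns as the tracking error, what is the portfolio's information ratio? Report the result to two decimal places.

-0.52

r̄ = (0.86 − 0.15 − 0.27 − 1.27 − 0.13 − 1.41) / 6 = -2.370 / 6 = -0.3950%
Population σ = √[Σ(r − r̄)² / 6] = √[3.5168 / 6] = √0.5861 = 0.7656%
IR = r̄ / tracking error = -0.3950 / 0.7656 = -0.5159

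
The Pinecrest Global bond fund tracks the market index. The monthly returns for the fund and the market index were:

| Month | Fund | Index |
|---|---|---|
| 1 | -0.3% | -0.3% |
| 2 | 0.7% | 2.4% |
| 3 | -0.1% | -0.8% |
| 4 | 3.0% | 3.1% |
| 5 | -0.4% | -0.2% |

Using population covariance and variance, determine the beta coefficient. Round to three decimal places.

r̄p = 0.5800%,  r̄m = 0.8400%
Cov = Σ(rp − r̄p)(rm − r̄m) / 5 = 1.7588
Var(rm) = Σ(rm − r̄m)² / 5 = 2.5224
β = Cov / Var = 1.7588 / 2.5224 = 0.6973

0.697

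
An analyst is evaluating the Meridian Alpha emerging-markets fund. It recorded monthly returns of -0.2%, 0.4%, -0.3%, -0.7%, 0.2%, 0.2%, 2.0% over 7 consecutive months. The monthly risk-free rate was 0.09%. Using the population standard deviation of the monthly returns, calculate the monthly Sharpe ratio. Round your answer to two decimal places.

0.17

Mean return r̄ = 1.60 / 7 = 0.2286%
Σ(r − r̄)² = (-0.2 − 0.2286)² + (0.4 − 0.2286)² + (-0.3 − 0.2286)² + … = 4.4943
σ = √[4.4943 / 7] = 0.8013%
Sharpe = (r̄ − rf) / σ = (0.2286 − 0.09) / 0.8013 = 0.1386 / 0.8013 = 0.1730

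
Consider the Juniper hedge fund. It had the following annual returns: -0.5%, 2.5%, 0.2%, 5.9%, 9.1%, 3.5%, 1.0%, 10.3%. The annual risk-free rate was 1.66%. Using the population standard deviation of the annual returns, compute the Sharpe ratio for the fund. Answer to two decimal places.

0.62

μ = (-0.5 + 2.5 + 0.2 + 5.9 + 9.1 + 3.5 + 1 + 10.3) / 8 = 4.0000%
Σ(r − μ)² = (-0.5 − 4.0000)² + (2.5 − 4.0000)² + … = 115.5000
σ = √[115.5000 / 8] = 3.7997%
Sharpe = (μ − rf) / σ = (4.0000 − 1.66) / 3.7997 = 2.3400 / 3.7997 = 0.6158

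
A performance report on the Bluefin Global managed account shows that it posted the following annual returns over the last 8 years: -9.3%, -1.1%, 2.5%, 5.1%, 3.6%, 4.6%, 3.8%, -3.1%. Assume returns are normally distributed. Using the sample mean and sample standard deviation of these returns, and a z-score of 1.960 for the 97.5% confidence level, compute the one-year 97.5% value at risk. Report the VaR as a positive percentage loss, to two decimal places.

8.99

μ = (-9.3 − 1.1 + 2.5 + 5.1 + 3.6 + 4.6 + 3.8 − 3.1) / 8 = 6.10 / 8 = 0.7625%
Sample σ = √[Σ(r − μ)² / 7] = √[173.4788 / 7] = √24.7827 = 4.9782%
VaR = −(μ − z·σ) = −(0.7625 − 1.960 × 4.9782) = −(-8.9948) = 8.9948%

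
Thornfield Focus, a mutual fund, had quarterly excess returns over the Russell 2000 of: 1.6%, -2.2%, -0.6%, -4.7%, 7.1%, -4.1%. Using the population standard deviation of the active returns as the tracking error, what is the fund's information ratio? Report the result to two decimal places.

-0.12

Mean return r̄ = -2.90 / 6 = -0.4833%
Population σ = √[Σ(r − r̄)² / 6] = √[95.6683 / 6] = √15.9447 = 3.9931%
IR = r̄ / tracking error = -0.4833 / 3.9931 = -0.1210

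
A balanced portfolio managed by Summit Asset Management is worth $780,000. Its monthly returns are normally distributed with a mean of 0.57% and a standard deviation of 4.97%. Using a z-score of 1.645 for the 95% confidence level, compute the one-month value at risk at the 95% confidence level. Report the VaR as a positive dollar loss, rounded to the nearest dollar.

$59,324

Return at the 95% tail: μ − z·σ = 0.57% − 1.645 × 4.97% = 0.57 − 8.17565 = -7.60565%
VaR = −(-7.60565%) × $780,000 = 7.60565% × $780,000 = $59,324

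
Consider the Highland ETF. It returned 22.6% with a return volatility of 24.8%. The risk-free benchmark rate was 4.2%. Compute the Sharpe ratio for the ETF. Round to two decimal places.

Sharpe = (Rp − Rf) / σp = (22.6% − 4.2%) / 24.8% = 18.40% / 24.8% = 0.7419

0.74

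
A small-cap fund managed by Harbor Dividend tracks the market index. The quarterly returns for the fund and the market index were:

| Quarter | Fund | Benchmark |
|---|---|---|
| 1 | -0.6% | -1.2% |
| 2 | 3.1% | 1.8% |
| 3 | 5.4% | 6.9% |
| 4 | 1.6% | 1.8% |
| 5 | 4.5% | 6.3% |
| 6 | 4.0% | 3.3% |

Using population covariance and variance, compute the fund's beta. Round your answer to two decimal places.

r̄p = 3.0000%,  r̄m = 3.1500%
Cov = Σ(rp − r̄p)(rm − r̄m) / 6 = 5.2150
Var(rm) = Σ(rm − r̄m)² / 6 = 7.7625
β = Cov / Var = 5.2150 / 7.7625 = 0.6718

0.67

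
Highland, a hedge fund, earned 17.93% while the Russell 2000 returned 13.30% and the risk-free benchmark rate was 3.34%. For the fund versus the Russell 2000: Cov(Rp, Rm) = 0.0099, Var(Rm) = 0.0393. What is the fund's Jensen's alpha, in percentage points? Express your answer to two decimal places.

β = Cov / Var = 0.0099 / 0.0393 = 0.2519
E[R] = Rf + β(Rm − Rf) = 3.34% + 0.2519 × (13.30% − 3.34%) = 5.8489%
α = Rp − E[R] = 17.93% − 5.8489% = 12.0811

12.08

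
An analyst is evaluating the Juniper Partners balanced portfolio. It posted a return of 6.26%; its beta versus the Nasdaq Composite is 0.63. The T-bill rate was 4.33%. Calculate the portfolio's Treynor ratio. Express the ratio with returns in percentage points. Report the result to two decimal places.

Treynor = (Rp − Rf) / β = (6.26% − 4.33%) / 0.63 = 1.93 / 0.63 = 3.0635

3.06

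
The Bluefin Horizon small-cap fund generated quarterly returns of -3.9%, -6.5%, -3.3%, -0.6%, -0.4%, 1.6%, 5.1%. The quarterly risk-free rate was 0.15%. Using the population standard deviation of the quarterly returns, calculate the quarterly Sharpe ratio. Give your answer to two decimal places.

μ = (-3.9 − 6.5 − 3.3 − 0.6 − 0.4 + 1.6 + 5.1) / 7 = -1.1429%
Σ(r − μ)² = 88.2971; population σ = √(88.2971/7) = 3.5516%
Sharpe = (μ − rf) / σ = (-1.1429 − 0.15) / 3.5516 = -1.2929 / 3.5516 = -0.3640

-0.36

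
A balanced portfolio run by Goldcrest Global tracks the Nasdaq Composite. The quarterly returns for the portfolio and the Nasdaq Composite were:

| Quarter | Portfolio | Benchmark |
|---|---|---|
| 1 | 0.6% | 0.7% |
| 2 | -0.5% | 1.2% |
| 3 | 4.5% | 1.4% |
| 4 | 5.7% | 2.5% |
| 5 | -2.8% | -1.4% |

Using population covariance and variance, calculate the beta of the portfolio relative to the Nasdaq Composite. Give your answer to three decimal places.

2.150

r̄p = 1.5000%,  r̄m = 0.8800%
Cov = Σ(rp − r̄p)(rm − r̄m) / 5 = 3.5380
Var(rm) = Σ(rm − r̄m)² / 5 = 1.6456
β = Cov / Var = 3.5380 / 1.6456 = 2.1500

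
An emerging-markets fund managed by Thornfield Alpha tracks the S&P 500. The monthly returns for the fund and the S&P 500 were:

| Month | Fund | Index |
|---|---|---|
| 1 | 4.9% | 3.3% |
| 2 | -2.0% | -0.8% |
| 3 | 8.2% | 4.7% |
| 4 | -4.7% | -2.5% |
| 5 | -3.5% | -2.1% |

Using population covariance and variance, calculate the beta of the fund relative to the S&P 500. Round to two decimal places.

r̄p = 0.5800%,  r̄m = 0.5200%
Cov = Σ(rp − r̄p)(rm − r̄m) / 5 = 14.7804
Var(rm) = Σ(rm − r̄m)² / 5 = 8.5856
β = Cov / Var = 14.7804 / 8.5856 = 1.7215

1.72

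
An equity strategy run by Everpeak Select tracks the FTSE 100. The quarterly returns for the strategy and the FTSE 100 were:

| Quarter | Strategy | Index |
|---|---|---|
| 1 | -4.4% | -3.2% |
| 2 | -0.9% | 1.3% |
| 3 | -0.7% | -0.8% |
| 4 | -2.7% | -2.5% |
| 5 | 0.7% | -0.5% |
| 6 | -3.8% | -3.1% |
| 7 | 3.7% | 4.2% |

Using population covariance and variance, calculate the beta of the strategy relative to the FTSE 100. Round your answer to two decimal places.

r̄p = -1.1571%,  r̄m = -0.6571%
Cov = Σ(rp − r̄p)(rm − r̄m) / 7 = 5.9810
Var(rm) = Σ(rm − r̄m)² / 7 = 6.1853
β = Cov / Var = 5.9810 / 6.1853 = 0.9670

0.97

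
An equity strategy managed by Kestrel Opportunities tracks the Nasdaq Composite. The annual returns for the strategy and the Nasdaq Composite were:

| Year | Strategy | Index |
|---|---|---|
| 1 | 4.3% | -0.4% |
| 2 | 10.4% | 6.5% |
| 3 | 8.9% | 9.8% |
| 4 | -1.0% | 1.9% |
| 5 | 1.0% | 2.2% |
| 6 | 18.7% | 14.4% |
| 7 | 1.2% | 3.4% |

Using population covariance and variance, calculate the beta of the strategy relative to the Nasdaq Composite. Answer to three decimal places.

1.187

r̄p = 6.2143%,  r̄m = 5.4000%
Cov = Σ(rp − r̄p)(rm − r̄m) / 7 = 27.4086
Var(rm) = Σ(rm − r̄m)² / 7 = 23.1000
β = Cov / Var = 27.4086 / 23.1000 = 1.1865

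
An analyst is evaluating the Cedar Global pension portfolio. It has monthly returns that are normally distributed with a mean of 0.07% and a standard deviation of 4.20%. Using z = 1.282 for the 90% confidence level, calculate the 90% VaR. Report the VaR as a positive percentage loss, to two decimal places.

VaR (as % loss) = −(μ − z·σ) = −(0.07% − 1.282 × 4.20%) = −(-5.3144%) = 5.3144%

5.31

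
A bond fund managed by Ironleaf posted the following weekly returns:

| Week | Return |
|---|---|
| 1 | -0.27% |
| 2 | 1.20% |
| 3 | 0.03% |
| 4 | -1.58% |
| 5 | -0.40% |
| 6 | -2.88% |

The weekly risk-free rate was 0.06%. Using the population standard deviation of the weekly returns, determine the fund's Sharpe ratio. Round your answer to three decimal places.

Mean return r̄ = -3.900 / 6 = -0.6500%
Population std dev = √[9.9296 / 6] = 1.2864%
Sharpe = (r̄ − rf) / σ = (-0.6500 − 0.06) / 1.2864 = -0.7100 / 1.2864 = -0.5519

-0.552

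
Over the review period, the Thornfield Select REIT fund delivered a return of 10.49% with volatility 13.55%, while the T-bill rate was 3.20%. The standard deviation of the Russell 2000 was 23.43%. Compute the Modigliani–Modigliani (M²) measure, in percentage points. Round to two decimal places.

Sharpe = (Rp − Rf) / σp = (10.49% − 3.20%) / 13.55% = 0.5380
M² = Rf + Sharpe × σm = 3.20% + 0.5380 × 23.43% = 15.8053%

15.81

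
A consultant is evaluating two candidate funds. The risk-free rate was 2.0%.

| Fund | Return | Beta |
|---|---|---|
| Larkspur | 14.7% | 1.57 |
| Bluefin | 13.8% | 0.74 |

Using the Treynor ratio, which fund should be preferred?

Larkspur: Treynor = (14.7% − 2.0%) / 1.57 = 8.089
Bluefin: Treynor = (13.8% − 2.0%) / 0.74 = 15.946
Highest: Bluefin (15.946).

Bluefin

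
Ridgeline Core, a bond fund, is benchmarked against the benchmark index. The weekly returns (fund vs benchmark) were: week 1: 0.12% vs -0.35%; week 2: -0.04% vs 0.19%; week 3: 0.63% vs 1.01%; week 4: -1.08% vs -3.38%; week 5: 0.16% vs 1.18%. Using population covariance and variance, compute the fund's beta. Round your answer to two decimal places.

0.32

r̄p = -0.0420%,  r̄m = -0.2700%
Cov = Σ(rp − r̄p)(rm − r̄m) / 5 = 0.8738
Var(rm) = Σ(rm − r̄m)² / 5 = 2.7262
β = Cov / Var = 0.8738 / 2.7262 = 0.3205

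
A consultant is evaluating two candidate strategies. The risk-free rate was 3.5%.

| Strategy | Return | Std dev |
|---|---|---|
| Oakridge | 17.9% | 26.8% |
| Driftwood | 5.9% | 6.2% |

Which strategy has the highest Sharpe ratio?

Oakridge: Sharpe ratio = (17.9% − 3.5%) / 26.8% = 0.537
Driftwood: Sharpe ratio = (5.9% − 3.5%) / 6.2% = 0.387
Highest: Oakridge (0.537).

Oakridge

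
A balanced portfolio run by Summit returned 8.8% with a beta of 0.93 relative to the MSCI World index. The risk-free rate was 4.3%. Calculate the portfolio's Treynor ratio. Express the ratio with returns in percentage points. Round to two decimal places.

Treynor = (Rp − Rf) / β = (8.8% − 4.3%) / 0.93 = 4.50 / 0.93 = 4.8387

4.84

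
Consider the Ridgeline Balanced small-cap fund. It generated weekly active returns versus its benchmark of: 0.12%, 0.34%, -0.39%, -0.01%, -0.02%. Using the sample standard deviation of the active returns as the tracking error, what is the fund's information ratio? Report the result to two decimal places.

μ = (0.12 + 0.34 − 0.39 − 0.01 − 0.02) / 5 = 0.0080%
Sample σ = √[Σ(r − μ)² / 4] = √[0.2823 / 4] = √0.0706 = 0.2657%
IR = μ / tracking error = 0.0080 / 0.2657 = 0.0301

0.03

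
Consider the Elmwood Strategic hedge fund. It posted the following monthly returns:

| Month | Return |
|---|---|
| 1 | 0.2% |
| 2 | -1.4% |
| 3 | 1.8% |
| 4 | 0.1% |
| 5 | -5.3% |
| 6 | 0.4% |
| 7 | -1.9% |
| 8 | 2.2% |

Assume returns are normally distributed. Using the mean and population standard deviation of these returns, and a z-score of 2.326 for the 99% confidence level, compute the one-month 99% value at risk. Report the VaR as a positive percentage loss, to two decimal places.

r̄ = (0.2 − 1.4 + 1.8 + 0.1 − 5.3 + 0.4 − 1.9 + 2.2) / 8 = -3.90 / 8 = -0.4875%
Population σ = √[Σ(r − r̄)² / 8] = √[40.0488 / 8] = √5.0061 = 2.2374%
VaR = −(r̄ − z·σ) = −(-0.4875 − 2.326 × 2.2374) = −(-5.6917) = 5.6917%

5.69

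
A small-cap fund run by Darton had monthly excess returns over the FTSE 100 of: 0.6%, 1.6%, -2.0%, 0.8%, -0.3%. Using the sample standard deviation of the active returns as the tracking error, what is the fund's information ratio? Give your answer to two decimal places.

0.10

Mean return r̄ = 0.70 / 5 = 0.1400%
Σ(r − r̄)² = 7.5520; sample σ = √(7.5520/4) = 1.3740%
IR = r̄ / tracking error = 0.1400 / 1.3740 = 0.1019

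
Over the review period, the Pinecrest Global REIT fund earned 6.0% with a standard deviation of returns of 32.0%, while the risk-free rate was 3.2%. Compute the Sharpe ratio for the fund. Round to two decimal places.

Sharpe = (Rp − Rf) / σp = (6.0% − 3.2%) / 32.0% = 2.80% / 32.0% = 0.0875

0.09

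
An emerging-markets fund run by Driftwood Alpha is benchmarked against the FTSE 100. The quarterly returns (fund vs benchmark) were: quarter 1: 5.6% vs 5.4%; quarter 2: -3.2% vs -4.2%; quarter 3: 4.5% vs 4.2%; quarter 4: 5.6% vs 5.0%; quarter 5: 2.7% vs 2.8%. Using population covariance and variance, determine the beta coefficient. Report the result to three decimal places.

0.929

r̄p = 3.0400%,  r̄m = 2.6400%
Cov = Σ(rp − r̄p)(rm − r̄m) / 5 = 11.6024
Var(rm) = Σ(rm − r̄m)² / 5 = 12.4864
β = Cov / Var = 11.6024 / 12.4864 = 0.9292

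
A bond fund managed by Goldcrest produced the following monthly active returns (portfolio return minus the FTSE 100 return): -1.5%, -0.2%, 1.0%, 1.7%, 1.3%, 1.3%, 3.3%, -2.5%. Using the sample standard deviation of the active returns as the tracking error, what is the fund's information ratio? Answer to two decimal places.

0.30

r̄ = (-1.5 − 0.2 + 1 + 1.7 + 1.3 + 1.3 + 3.3 − 2.5) / 8 = 4.40 / 8 = 0.5500%
Σ(r − r̄)² = (-1.5 − 0.5500)² + (-0.2 − 0.5500)² + (1 − 0.5500)² + … = 24.2800
σ = √[24.2800 / 7] = 1.8624%
IR = r̄ / tracking error = 0.5500 / 1.8624 = 0.2953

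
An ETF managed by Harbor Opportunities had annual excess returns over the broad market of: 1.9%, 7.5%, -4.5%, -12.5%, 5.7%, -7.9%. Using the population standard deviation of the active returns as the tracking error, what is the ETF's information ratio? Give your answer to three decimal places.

-0.225

r̄ = (1.9 + 7.5 − 4.5 − 12.5 + 5.7 − 7.9) / 6 = -1.6333%
Population std dev = √[315.2533 / 6] = 7.2486%
IR = r̄ / tracking error = -1.6333 / 7.2486 = -0.2253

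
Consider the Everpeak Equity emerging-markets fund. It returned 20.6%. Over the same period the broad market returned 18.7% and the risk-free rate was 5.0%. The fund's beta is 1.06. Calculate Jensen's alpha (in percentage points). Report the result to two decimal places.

1.08

CAPM expected return = Rf + β(Rm − Rf) = 5.0% + 1.06 × (18.7% − 5.0%) = 5 + 1.06 × 13.70 = 19.5220%
Jensen's α = Rp − E[R] = 20.6% − 19.5220% = 1.0780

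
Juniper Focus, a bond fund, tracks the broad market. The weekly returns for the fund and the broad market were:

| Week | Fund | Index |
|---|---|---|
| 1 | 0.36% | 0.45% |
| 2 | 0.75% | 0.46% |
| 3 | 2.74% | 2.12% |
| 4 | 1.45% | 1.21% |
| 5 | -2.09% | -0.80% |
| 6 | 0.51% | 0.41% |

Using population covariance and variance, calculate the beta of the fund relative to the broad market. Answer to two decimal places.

r̄p = 0.6200%,  r̄m = 0.6417%
Cov = Σ(rp − r̄p)(rm − r̄m) / 6 = 1.2607
Var(rm) = Σ(rm − r̄m)² / 6 = 0.7850
β = Cov / Var = 1.2607 / 0.7850 = 1.6060

1.61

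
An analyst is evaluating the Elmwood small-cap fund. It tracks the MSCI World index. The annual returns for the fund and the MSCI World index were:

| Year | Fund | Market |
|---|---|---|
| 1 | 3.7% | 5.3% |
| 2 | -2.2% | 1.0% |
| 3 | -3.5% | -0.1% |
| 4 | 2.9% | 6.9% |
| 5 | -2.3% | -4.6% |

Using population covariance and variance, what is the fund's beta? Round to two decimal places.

r̄p = -0.2800%,  r̄m = 1.7000%
Cov = Σ(rp − r̄p)(rm − r̄m) / 5 = 10.1460
Var(rm) = Σ(rm − r̄m)² / 5 = 16.6840
β = Cov / Var = 10.1460 / 16.6840 = 0.6081

0.61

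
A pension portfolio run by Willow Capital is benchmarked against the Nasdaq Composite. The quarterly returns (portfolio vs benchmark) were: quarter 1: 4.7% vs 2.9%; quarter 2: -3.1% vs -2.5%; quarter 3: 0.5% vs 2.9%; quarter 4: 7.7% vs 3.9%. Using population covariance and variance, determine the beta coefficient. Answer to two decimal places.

1.39

r̄p = 2.4500%,  r̄m = 1.8000%
Cov = Σ(rp − r̄p)(rm − r̄m) / 4 = 8.8050
Var(rm) = Σ(rm − r̄m)² / 4 = 6.3300
β = Cov / Var = 8.8050 / 6.3300 = 1.3910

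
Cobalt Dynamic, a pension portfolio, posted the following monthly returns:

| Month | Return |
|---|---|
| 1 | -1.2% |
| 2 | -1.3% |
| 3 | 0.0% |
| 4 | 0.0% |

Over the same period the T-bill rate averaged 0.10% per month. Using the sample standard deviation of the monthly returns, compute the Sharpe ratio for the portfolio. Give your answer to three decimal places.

-1.003

Mean return r̄ = -2.50 / 4 = -0.6250%
Sample σ = √[Σ(r − r̄)² / 3] = √[1.5675 / 3] = √0.5225 = 0.7228%
Sharpe = (r̄ − rf) / σ = (-0.6250 − 0.1) / 0.7228 = -0.7250 / 0.7228 = -1.0030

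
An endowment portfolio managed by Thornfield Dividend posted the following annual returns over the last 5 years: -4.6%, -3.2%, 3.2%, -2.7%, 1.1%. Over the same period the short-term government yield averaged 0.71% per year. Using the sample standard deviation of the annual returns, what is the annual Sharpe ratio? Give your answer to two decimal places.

Mean return r̄ = -6.20 / 5 = -1.2400%
Σ(r − r̄)² = (-4.6 − (-1.2400))² + (-3.2 − (-1.2400))² + (3.2 − (-1.2400))² + … = 42.4520
σ = √[42.4520 / 4] = 3.2578%
Sharpe = (r̄ − rf) / σ = (-1.2400 − 0.71) / 3.2578 = -1.9500 / 3.2578 = -0.5986

-0.60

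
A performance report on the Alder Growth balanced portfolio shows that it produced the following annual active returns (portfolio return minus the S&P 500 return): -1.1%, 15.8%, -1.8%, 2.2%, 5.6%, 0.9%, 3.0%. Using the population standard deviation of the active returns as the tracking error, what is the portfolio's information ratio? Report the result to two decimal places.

μ = (-1.1 + 15.8 − 1.8 + 2.2 + 5.6 + 0.9 + 3) / 7 = 24.60 / 7 = 3.5143%
Σ(r − μ)² = (-1.1 − 3.5143)² + (15.8 − 3.5143)² + (-1.8 − 3.5143)² + … = 213.6486
population σ = √(213.6486 / 7) = √30.5212 = 5.5246%
IR = μ / tracking error = 3.5143 / 5.5246 = 0.6361

0.64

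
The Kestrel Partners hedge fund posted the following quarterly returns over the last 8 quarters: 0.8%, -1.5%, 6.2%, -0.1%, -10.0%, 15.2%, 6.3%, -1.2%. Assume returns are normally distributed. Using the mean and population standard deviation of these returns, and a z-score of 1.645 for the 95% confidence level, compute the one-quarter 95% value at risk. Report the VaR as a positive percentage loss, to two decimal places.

r̄ = (0.8 − 1.5 + 6.2 − 0.1 − 10 + 15.2 + 6.3 − 1.2) / 8 = 1.9625%
Σ(r − r̄)² = (0.8 − 1.9625)² + (-1.5 − 1.9625)² + (6.2 − 1.9625)² + … = 382.6988
σ = √[382.6988 / 8] = 6.9165%
VaR = −(r̄ − z·σ) = −(1.9625 − 1.645 × 6.9165) = −(-9.4151) = 9.4151%

9.42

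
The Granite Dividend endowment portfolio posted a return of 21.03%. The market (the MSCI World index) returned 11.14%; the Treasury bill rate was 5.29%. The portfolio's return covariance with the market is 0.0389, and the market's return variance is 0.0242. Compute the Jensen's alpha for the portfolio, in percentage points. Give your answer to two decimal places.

6.34

β = Cov / Var = 0.0389 / 0.0242 = 1.6074
E[R] = Rf + β(Rm − Rf) = 5.29% + 1.6074 × (11.14% − 5.29%) = 14.6933%
α = Rp − E[R] = 21.03% − 14.6933% = 6.3367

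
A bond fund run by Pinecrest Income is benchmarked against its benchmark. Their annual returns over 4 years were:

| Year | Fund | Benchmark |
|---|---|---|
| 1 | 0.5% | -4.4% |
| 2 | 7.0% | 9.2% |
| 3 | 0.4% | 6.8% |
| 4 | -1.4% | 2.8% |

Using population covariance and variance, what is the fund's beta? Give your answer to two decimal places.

r̄p = 1.6250%,  r̄m = 3.6000%
Cov = Σ(rp − r̄p)(rm − r̄m) / 4 = 9.4000
Var(rm) = Σ(rm − r̄m)² / 4 = 26.5600
β = Cov / Var = 9.4000 / 26.5600 = 0.3539

0.35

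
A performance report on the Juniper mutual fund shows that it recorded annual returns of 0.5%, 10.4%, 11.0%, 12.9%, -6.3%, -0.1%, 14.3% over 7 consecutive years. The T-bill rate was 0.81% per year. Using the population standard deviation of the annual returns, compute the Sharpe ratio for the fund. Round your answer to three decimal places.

μ = (0.5 + 10.4 + 11 + 12.9 − 6.3 − 0.1 + 14.3) / 7 = 6.1000%
Population std dev = √[379.5400 / 7] = 7.3634%
Sharpe = (μ − rf) / σ = (6.1000 − 0.81) / 7.3634 = 5.2900 / 7.3634 = 0.7184

0.718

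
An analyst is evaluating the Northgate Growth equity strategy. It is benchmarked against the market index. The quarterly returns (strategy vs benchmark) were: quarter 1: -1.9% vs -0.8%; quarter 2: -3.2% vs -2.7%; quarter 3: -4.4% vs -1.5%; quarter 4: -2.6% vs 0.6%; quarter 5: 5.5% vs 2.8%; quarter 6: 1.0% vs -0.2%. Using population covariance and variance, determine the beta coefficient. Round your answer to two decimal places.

r̄p = -0.9333%,  r̄m = -0.3000%
Cov = Σ(rp − r̄p)(rm − r̄m) / 6 = 4.7867
Var(rm) = Σ(rm − r̄m)² / 6 = 2.9800
β = Cov / Var = 4.7867 / 2.9800 = 1.6063

1.61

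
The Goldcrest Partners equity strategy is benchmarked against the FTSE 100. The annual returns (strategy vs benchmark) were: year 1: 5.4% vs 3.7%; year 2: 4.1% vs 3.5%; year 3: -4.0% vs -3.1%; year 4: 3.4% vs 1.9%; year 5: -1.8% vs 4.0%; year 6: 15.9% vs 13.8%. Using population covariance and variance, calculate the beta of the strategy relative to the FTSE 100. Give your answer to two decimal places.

1.15

r̄p = 3.8333%,  r̄m = 3.9667%
Cov = Σ(rp − r̄p)(rm − r̄m) / 6 = 29.0294
Var(rm) = Σ(rm − r̄m)² / 6 = 25.1989
β = Cov / Var = 29.0294 / 25.1989 = 1.1520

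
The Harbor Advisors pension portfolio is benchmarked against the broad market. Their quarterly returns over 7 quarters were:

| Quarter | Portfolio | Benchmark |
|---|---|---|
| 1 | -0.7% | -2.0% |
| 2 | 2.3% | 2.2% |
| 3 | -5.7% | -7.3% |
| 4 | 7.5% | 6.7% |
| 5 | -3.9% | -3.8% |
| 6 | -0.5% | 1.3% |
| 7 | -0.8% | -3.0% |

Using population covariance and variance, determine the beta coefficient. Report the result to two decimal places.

0.89

r̄p = -0.2571%,  r̄m = -0.8429%
Cov = Σ(rp − r̄p)(rm − r̄m) / 7 = 16.1961
Var(rm) = Σ(rm − r̄m)² / 7 = 18.1682
β = Cov / Var = 16.1961 / 18.1682 = 0.8915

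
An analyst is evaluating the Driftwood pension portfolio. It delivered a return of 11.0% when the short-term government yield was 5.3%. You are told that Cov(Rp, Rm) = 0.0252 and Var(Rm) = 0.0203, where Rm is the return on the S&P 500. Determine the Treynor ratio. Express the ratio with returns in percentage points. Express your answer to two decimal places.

4.59

β = Cov / Var = 0.0252 / 0.0203 = 1.2414
Treynor = (Rp − Rf) / β = (11.0% − 5.3%) / 1.2414 = 5.70 / 1.2414 = 4.5916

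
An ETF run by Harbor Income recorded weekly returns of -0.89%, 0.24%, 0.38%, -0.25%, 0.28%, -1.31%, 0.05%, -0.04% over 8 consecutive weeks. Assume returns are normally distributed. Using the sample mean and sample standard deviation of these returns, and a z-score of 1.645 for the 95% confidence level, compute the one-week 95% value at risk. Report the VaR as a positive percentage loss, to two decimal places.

1.19

Mean return r̄ = -1.540 / 8 = -0.1925%
Σ(r − r̄)² = 2.5588; sample σ = √(2.5588/7) = 0.6046%
VaR = −(r̄ − z·σ) = −(-0.1925 − 1.645 × 0.6046) = −(-1.1871) = 1.1871%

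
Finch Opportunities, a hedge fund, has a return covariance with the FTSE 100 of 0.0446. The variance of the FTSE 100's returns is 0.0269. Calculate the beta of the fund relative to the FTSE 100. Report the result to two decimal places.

β = Cov(Rp, Rm) / Var(Rm) = 0.0446 / 0.0269 = 1.6580

1.66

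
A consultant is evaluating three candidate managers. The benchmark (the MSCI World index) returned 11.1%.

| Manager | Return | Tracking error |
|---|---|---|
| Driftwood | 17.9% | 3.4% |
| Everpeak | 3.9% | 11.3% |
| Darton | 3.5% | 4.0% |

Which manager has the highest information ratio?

Driftwood: IR = (17.9% − 11.1%) / 3.4% = 2.000
Everpeak: IR = (3.9% − 11.1%) / 11.3% = -0.637
Darton: IR = (3.5% − 11.1%) / 4.0% = -1.900
Highest: Driftwood (2.000).

Driftwood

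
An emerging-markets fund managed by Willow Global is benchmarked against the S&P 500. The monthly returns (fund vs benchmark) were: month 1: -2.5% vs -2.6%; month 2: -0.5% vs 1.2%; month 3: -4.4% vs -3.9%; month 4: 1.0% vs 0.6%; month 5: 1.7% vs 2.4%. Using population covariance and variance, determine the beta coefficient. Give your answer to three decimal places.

0.898

r̄p = -0.9400%,  r̄m = -0.4600%
Cov = Σ(rp − r̄p)(rm − r̄m) / 5 = 5.1156
Var(rm) = Σ(rm − r̄m)² / 5 = 5.6944
β = Cov / Var = 5.1156 / 5.6944 = 0.8984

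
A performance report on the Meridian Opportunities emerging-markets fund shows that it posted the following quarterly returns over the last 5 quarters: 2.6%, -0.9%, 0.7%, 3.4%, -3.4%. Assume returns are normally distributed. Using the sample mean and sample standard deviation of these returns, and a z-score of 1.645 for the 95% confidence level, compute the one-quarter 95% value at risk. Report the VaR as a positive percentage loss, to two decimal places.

4.03

μ = (2.6 − 0.9 + 0.7 + 3.4 − 3.4) / 5 = 2.40 / 5 = 0.4800%
Sample std dev = √[30.0280 / 4] = 2.7399%
VaR = −(μ − z·σ) = −(0.4800 − 1.645 × 2.7399) = −(-4.0271) = 4.0271%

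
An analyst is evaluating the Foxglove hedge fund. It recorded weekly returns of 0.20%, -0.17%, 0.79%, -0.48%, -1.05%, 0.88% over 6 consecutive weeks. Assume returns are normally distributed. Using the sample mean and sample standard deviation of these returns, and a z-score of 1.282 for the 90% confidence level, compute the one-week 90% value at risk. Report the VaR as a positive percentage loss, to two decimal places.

Mean return r̄ = 0.170 / 6 = 0.0283%
Σ(r − r̄)² = 2.7955; sample σ = √(2.7955/5) = 0.7477%
VaR = −(r̄ − z·σ) = −(0.0283 − 1.282 × 0.7477) = −(-0.9303) = 0.9303%

0.93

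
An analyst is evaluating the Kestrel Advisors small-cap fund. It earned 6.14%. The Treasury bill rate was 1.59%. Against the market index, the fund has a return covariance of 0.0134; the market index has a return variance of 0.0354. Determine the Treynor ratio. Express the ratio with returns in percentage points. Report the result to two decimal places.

β = Cov / Var = 0.0134 / 0.0354 = 0.3785
Treynor = (Rp − Rf) / β = (6.14% − 1.59%) / 0.3785 = 4.55 / 0.3785 = 12.0211

12.02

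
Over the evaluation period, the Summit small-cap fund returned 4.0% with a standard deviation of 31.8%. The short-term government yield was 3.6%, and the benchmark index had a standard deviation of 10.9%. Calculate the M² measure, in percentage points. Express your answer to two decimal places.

Sharpe = (Rp − Rf) / σp = (4.0% − 3.6%) / 31.8% = 0.0126
M² = Rf + Sharpe × σm = 3.6% + 0.0126 × 10.9% = 3.7373%

3.74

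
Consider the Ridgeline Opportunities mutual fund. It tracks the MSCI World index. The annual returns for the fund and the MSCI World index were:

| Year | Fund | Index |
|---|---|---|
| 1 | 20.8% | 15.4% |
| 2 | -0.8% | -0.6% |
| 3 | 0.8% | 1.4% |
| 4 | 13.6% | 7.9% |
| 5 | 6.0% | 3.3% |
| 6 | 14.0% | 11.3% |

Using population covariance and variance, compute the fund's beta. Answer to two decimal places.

r̄p = 9.0667%,  r̄m = 6.4500%
Cov = Σ(rp − r̄p)(rm − r̄m) / 6 = 42.7467
Var(rm) = Σ(rm − r̄m)² / 6 = 31.8092
β = Cov / Var = 42.7467 / 31.8092 = 1.3438

1.34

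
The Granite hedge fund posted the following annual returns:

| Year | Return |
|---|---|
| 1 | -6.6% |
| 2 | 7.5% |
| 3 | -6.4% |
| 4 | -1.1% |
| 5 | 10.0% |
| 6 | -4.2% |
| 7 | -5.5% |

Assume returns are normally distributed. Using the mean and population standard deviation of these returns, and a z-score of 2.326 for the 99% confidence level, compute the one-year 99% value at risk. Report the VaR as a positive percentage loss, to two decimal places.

15.72

Mean return r̄ = -6.30 / 7 = -0.9000%
Population std dev = √[284.2000 / 7] = 6.3718%
VaR = −(r̄ − z·σ) = −(-0.9000 − 2.326 × 6.3718) = −(-15.7208) = 15.7208%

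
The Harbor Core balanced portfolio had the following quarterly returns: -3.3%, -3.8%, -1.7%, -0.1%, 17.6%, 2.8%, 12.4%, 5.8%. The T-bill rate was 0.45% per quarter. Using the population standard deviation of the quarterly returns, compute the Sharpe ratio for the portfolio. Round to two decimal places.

Mean return r̄ = 29.70 / 8 = 3.7125%
Population std dev = √[422.9688 / 8] = 7.2713%
Sharpe = (r̄ − rf) / σ = (3.7125 − 0.45) / 7.2713 = 3.2625 / 7.2713 = 0.4487

0.45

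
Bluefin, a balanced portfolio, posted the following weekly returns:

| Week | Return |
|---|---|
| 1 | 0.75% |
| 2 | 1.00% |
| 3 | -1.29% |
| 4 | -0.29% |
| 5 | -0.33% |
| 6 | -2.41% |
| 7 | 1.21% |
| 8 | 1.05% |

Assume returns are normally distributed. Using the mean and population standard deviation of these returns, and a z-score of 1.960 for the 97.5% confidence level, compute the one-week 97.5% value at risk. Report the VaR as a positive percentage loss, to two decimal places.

Mean return μ = -0.310 / 8 = -0.0388%
Σ(r − μ)² = 11.7823; population σ = √(11.7823/8) = 1.2136%
VaR = −(μ − z·σ) = −(-0.0388 − 1.960 × 1.2136) = −(-2.4175) = 2.4175%

2.42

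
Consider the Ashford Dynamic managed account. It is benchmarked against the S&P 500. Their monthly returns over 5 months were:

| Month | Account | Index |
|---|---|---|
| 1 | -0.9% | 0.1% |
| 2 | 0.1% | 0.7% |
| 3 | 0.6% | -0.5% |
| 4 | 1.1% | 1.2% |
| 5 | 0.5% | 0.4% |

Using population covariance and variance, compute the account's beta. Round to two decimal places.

r̄p = 0.2800%,  r̄m = 0.3800%
Cov = Σ(rp − r̄p)(rm − r̄m) / 5 = 0.1336
Var(rm) = Σ(rm − r̄m)² / 5 = 0.3256
β = Cov / Var = 0.1336 / 0.3256 = 0.4103

0.41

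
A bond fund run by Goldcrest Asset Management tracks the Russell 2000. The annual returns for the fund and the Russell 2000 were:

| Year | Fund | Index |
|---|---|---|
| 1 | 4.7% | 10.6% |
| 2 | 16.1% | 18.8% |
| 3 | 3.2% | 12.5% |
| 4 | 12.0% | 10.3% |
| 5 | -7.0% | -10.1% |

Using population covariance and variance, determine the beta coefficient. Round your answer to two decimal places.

0.72

r̄p = 5.8000%,  r̄m = 8.4200%
Cov = Σ(rp − r̄p)(rm − r̄m) / 5 = 68.5240
Var(rm) = Σ(rm − r̄m)² / 5 = 95.1336
β = Cov / Var = 68.5240 / 95.1336 = 0.7203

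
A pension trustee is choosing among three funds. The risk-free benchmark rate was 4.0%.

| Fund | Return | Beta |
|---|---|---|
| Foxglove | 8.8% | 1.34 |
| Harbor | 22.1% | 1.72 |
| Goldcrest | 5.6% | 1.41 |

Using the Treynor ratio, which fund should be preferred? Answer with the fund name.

Harbor

Foxglove: Treynor = (8.8% − 4.0%) / 1.34 = 3.582
Harbor: Treynor = (22.1% − 4.0%) / 1.72 = 10.523
Goldcrest: Treynor = (5.6% − 4.0%) / 1.41 = 1.135
Highest: Harbor (10.523).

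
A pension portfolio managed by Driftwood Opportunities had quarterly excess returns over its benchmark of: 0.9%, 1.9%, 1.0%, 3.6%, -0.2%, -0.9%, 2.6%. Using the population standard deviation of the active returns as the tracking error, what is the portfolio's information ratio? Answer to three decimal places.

Mean return r̄ = 8.90 / 7 = 1.2714%
Σ(r − r̄)² = (0.9 − 1.2714)² + (1.9 − 1.2714)² + (1 − 1.2714)² + … = 14.6743
σ = √[14.6743 / 7] = 1.4479%
IR = r̄ / tracking error = 1.2714 / 1.4479 = 0.8781

0.878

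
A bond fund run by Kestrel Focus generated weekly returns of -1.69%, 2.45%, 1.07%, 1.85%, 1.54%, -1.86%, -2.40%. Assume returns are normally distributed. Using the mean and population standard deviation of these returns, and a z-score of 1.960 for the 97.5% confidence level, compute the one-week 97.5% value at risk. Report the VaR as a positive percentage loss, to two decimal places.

3.56

μ = (-1.69 + 2.45 + 1.07 + 1.85 + 1.54 − 1.86 − 2.4) / 7 = 0.1371%
Σ(r − μ)² = (-1.69 − 0.1371)² + (2.45 − 0.1371)² + (1.07 − 0.1371)² + … = 24.8855
population σ = √(24.8855 / 7) = √3.5551 = 1.8855%
VaR = −(μ − z·σ) = −(0.1371 − 1.960 × 1.8855) = −(-3.5585) = 3.5585%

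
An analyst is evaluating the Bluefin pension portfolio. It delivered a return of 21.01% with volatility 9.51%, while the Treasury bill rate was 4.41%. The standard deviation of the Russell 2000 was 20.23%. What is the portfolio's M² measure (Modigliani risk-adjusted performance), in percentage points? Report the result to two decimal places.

Sharpe = (Rp − Rf) / σp = (21.01% − 4.41%) / 9.51% = 1.7455
M² = Rf + Sharpe × σm = 4.41% + 1.7455 × 20.23% = 39.7215%

39.72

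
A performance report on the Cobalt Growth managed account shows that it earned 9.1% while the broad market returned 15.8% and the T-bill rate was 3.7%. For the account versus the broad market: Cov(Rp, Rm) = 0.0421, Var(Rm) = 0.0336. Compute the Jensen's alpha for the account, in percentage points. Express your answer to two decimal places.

β = Cov / Var = 0.0421 / 0.0336 = 1.2530
E[R] = Rf + β(Rm − Rf) = 3.7% + 1.2530 × (15.8% − 3.7%) = 18.8613%
α = Rp − E[R] = 9.1% − 18.8613% = -9.7613

-9.76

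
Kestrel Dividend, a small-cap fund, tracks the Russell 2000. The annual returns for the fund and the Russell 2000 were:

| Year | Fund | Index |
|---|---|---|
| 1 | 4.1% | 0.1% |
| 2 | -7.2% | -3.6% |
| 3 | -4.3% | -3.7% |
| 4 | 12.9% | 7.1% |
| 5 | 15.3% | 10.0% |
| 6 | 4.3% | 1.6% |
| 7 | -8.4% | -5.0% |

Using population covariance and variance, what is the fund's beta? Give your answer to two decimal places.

1.61

r̄p = 2.3857%,  r̄m = 0.9286%
Cov = Σ(rp − r̄p)(rm − r̄m) / 7 = 45.7433
Var(rm) = Σ(rm − r̄m)² / 7 = 28.3706
β = Cov / Var = 45.7433 / 28.3706 = 1.6123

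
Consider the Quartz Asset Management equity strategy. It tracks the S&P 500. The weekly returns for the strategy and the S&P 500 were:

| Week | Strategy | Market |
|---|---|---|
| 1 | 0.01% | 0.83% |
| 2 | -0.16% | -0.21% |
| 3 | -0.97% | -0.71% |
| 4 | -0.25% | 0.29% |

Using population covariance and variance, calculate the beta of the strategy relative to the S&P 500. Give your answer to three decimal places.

r̄p = -0.3425%,  r̄m = 0.0500%
Cov = Σ(rp − r̄p)(rm − r̄m) / 4 = 0.1817
Var(rm) = Σ(rm − r̄m)² / 4 = 0.3278
β = Cov / Var = 0.1817 / 0.3278 = 0.5543

0.554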